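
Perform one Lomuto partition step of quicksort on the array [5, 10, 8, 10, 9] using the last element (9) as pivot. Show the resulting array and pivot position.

Lomuto partition with pivot = 9:

Initial array: [5, 10, 8, 10, 9]

arr[0]=5 <= 9: swap with position 0, array becomes [5, 10, 8, 10, 9]
arr[1]=10 > 9: no swap
arr[2]=8 <= 9: swap with position 1, array becomes [5, 8, 10, 10, 9]
arr[3]=10 > 9: no swap

Place pivot at position 2: [5, 8, 9, 10, 10]
Pivot position: 2

After partitioning with pivot 9, the array becomes [5, 8, 9, 10, 10]. The pivot is placed at index 2. All elements to the left of the pivot are <= 9, and all elements to the right are > 9.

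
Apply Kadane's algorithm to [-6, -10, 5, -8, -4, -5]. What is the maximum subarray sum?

Using Kadane's algorithm on [-6, -10, 5, -8, -4, -5]:

Scanning through the array:
Position 1 (value -10): max_ending_here = -10, max_so_far = -6
Position 2 (value 5): max_ending_here = 5, max_so_far = 5
Position 3 (value -8): max_ending_here = -3, max_so_far = 5
Position 4 (value -4): max_ending_here = -4, max_so_far = 5
Position 5 (value -5): max_ending_here = -5, max_so_far = 5

Maximum subarray: [5]
Maximum sum: 5

The maximum subarray is [5] with sum 5. This subarray runs from index 2 to index 2.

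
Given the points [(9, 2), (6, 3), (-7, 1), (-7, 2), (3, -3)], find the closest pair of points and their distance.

Computing all pairwise distances among 5 points:

d((9, 2), (6, 3)) = 3.1623
d((9, 2), (-7, 1)) = 16.0312
d((9, 2), (-7, 2)) = 16.0
d((9, 2), (3, -3)) = 7.8102
d((6, 3), (-7, 1)) = 13.1529
d((6, 3), (-7, 2)) = 13.0384
d((6, 3), (3, -3)) = 6.7082
d((-7, 1), (-7, 2)) = 1.0 <-- minimum
d((-7, 1), (3, -3)) = 10.7703
d((-7, 2), (3, -3)) = 11.1803

Closest pair: (-7, 1) and (-7, 2) with distance 1.0

The closest pair is (-7, 1) and (-7, 2) with Euclidean distance 1.0. For 5 points, brute-force pairwise comparison is shown above. For large n, the divide-and-conquer algorithm (sort by x, recurse on halves, check the dividing strip) achieves O(n log n).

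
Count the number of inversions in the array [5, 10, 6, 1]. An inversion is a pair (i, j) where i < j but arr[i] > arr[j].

Finding inversions in [5, 10, 6, 1]:

(0, 3): arr[0]=5 > arr[3]=1
(1, 2): arr[1]=10 > arr[2]=6
(1, 3): arr[1]=10 > arr[3]=1
(2, 3): arr[2]=6 > arr[3]=1

Total inversions: 4

The array has 4 inversion(s): (0,3), (1,2), (1,3), (2,3). Each pair (i,j) satisfies i < j and arr[i] > arr[j].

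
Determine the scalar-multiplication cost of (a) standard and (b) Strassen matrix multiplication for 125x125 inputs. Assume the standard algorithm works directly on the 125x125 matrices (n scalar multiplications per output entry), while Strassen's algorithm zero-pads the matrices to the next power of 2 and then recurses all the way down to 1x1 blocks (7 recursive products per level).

Matrix multiplication for 125x125 matrices:

Strassen's algorithm requires power-of-2 dimensions. Pad 125x125 to 128x128 (next power of 2).

Standard algorithm: 125^3 = 1953125 multiplications
Strassen's algorithm: 7^(log2(128)) = 7^7 = 823543 multiplications
Savings: 1953125 - 823543 = 1129582 multiplications

Standard: 1953125 multiplications (125^3). Strassen: 823543 multiplications (7^7, after padding to 128x128). Strassen reduces 8 recursive multiplications to 7 at each level.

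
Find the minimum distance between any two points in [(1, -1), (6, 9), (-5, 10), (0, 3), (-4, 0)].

Computing all pairwise distances among 5 points:

d((1, -1), (6, 9)) = 11.1803
d((1, -1), (-5, 10)) = 12.53
d((1, -1), (0, 3)) = 4.1231 <-- minimum
d((1, -1), (-4, 0)) = 5.099
d((6, 9), (-5, 10)) = 11.0454
d((6, 9), (0, 3)) = 8.4853
d((6, 9), (-4, 0)) = 13.4536
d((-5, 10), (0, 3)) = 8.6023
d((-5, 10), (-4, 0)) = 10.0499
d((0, 3), (-4, 0)) = 5.0

Closest pair: (1, -1) and (0, 3) with distance 4.1231

The closest pair is (1, -1) and (0, 3) with Euclidean distance 4.1231. For 5 points, brute-force pairwise comparison is shown above. For large n, the divide-and-conquer algorithm (sort by x, recurse on halves, check the dividing strip) achieves O(n log n).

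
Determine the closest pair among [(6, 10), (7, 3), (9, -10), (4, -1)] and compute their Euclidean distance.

Computing all pairwise distances among 4 points:

d((6, 10), (7, 3)) = 7.0711
d((6, 10), (9, -10)) = 20.2237
d((6, 10), (4, -1)) = 11.1803
d((7, 3), (9, -10)) = 13.1529
d((7, 3), (4, -1)) = 5.0 <-- minimum
d((9, -10), (4, -1)) = 10.2956

Closest pair: (7, 3) and (4, -1) with distance 5.0

The closest pair is (7, 3) and (4, -1) with Euclidean distance 5.0. For 4 points, brute-force pairwise comparison is shown above. For large n, the divide-and-conquer algorithm (sort by x, recurse on halves, check the dividing strip) achieves O(n log n).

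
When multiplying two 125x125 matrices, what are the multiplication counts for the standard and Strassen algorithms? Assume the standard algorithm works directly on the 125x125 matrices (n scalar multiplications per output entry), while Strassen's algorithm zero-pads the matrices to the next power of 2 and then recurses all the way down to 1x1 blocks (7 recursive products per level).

Matrix multiplication for 125x125 matrices:

Strassen's algorithm requires power-of-2 dimensions. Pad 125x125 to 128x128 (next power of 2).

Standard algorithm: 125^3 = 1953125 multiplications
Strassen's algorithm: 7^(log2(128)) = 7^7 = 823543 multiplications
Savings: 1953125 - 823543 = 1129582 multiplications

Standard: 1953125 multiplications (125^3). Strassen: 823543 multiplications (7^7, after padding to 128x128). Strassen reduces 8 recursive multiplications to 7 at each level.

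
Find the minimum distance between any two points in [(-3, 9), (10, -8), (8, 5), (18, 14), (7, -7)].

Computing all pairwise distances among 5 points:

d((-3, 9), (10, -8)) = 21.4009
d((-3, 9), (8, 5)) = 11.7047
d((-3, 9), (18, 14)) = 21.587
d((-3, 9), (7, -7)) = 18.868
d((10, -8), (8, 5)) = 13.1529
d((10, -8), (18, 14)) = 23.4094
d((10, -8), (7, -7)) = 3.1623 <-- minimum
d((8, 5), (18, 14)) = 13.4536
d((8, 5), (7, -7)) = 12.0416
d((18, 14), (7, -7)) = 23.7065

Closest pair: (10, -8) and (7, -7) with distance 3.1623

The closest pair is (10, -8) and (7, -7) with Euclidean distance 3.1623. For 5 points, brute-force pairwise comparison is shown above. For large n, the divide-and-conquer algorithm (sort by x, recurse on halves, check the dividing strip) achieves O(n log n).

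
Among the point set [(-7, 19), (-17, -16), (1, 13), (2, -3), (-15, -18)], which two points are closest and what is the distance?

Computing all pairwise distances among 5 points:

d((-7, 19), (-17, -16)) = 36.4005
d((-7, 19), (1, 13)) = 10.0
d((-7, 19), (2, -3)) = 23.7697
d((-7, 19), (-15, -18)) = 37.855
d((-17, -16), (1, 13)) = 34.1321
d((-17, -16), (2, -3)) = 23.0217
d((-17, -16), (-15, -18)) = 2.8284 <-- minimum
d((1, 13), (2, -3)) = 16.0312
d((1, 13), (-15, -18)) = 34.8855
d((2, -3), (-15, -18)) = 22.6716

Closest pair: (-17, -16) and (-15, -18) with distance 2.8284

The closest pair is (-17, -16) and (-15, -18) with Euclidean distance 2.8284. For 5 points, brute-force pairwise comparison is shown above. For large n, the divide-and-conquer algorithm (sort by x, recurse on halves, check the dividing strip) achieves O(n log n).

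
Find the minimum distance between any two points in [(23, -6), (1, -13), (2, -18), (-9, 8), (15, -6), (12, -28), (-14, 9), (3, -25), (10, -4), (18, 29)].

Computing all pairwise distances among 10 points:

d((23, -6), (1, -13)) = 23.0868
d((23, -6), (2, -18)) = 24.1868
d((23, -6), (-9, 8)) = 34.9285
d((23, -6), (15, -6)) = 8.0
d((23, -6), (12, -28)) = 24.5967
d((23, -6), (-14, 9)) = 39.9249
d((23, -6), (3, -25)) = 27.5862
d((23, -6), (10, -4)) = 13.1529
d((23, -6), (18, 29)) = 35.3553
d((1, -13), (2, -18)) = 5.099 <-- minimum
d((1, -13), (-9, 8)) = 23.2594
d((1, -13), (15, -6)) = 15.6525
d((1, -13), (12, -28)) = 18.6011
d((1, -13), (-14, 9)) = 26.6271
d((1, -13), (3, -25)) = 12.1655
d((1, -13), (10, -4)) = 12.7279
d((1, -13), (18, 29)) = 45.31
d((2, -18), (-9, 8)) = 28.2312
d((2, -18), (15, -6)) = 17.6918
d((2, -18), (12, -28)) = 14.1421
d((2, -18), (-14, 9)) = 31.3847
d((2, -18), (3, -25)) = 7.0711
d((2, -18), (10, -4)) = 16.1245
d((2, -18), (18, 29)) = 49.6488
d((-9, 8), (15, -6)) = 27.7849
d((-9, 8), (12, -28)) = 41.6773
d((-9, 8), (-14, 9)) = 5.099 <-- minimum
d((-9, 8), (3, -25)) = 35.1141
d((-9, 8), (10, -4)) = 22.4722
d((-9, 8), (18, 29)) = 34.2053
d((15, -6), (12, -28)) = 22.2036
d((15, -6), (-14, 9)) = 32.6497
d((15, -6), (3, -25)) = 22.4722
d((15, -6), (10, -4)) = 5.3852
d((15, -6), (18, 29)) = 35.1283
d((12, -28), (-14, 9)) = 45.2217
d((12, -28), (3, -25)) = 9.4868
d((12, -28), (10, -4)) = 24.0832
d((12, -28), (18, 29)) = 57.3149
d((-14, 9), (3, -25)) = 38.0132
d((-14, 9), (10, -4)) = 27.2947
d((-14, 9), (18, 29)) = 37.7359
d((3, -25), (10, -4)) = 22.1359
d((3, -25), (18, 29)) = 56.0446
d((10, -4), (18, 29)) = 33.9559

Minimum distance: 5.099 (tie among 2 pairs: (1, -13) and (2, -18); (-9, 8) and (-14, 9))

The minimum Euclidean distance is 5.099. There is a tie: 2 pairs achieve this minimum — (1, -13) and (2, -18); (-9, 8) and (-14, 9). Any of these is a valid closest pair. For 10 points, brute-force pairwise comparison is shown above. For large n, the divide-and-conquer algorithm (sort by x, recurse on halves, check the dividing strip) achieves O(n log n).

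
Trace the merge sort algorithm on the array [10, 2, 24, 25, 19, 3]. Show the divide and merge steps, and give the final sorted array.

Merge sort trace:

Split: [10, 2, 24, 25, 19, 3] -> [10, 2, 24] and [25, 19, 3]
  Split: [10, 2, 24] -> [10] and [2, 24]
    Split: [2, 24] -> [2] and [24]
    Merge: [2] + [24] -> [2, 24]
  Merge: [10] + [2, 24] -> [2, 10, 24]
  Split: [25, 19, 3] -> [25] and [19, 3]
    Split: [19, 3] -> [19] and [3]
    Merge: [19] + [3] -> [3, 19]
  Merge: [25] + [3, 19] -> [3, 19, 25]
Merge: [2, 10, 24] + [3, 19, 25] -> [2, 3, 10, 19, 24, 25]

Final sorted array: [2, 3, 10, 19, 24, 25]

The merge sort proceeds by recursively splitting the array and merging sorted halves.
After all merges, the sorted array is [2, 3, 10, 19, 24, 25].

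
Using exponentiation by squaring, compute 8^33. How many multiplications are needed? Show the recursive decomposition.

Computing 8^33 by squaring (build up from 8^1; each line after the first costs one multiplication):

8^1 = 8
8^2 = (8^1)^2 = 8^2 = 64
8^4 = (8^2)^2 = 64^2 = 4096
8^8 = (8^4)^2 = 4096^2 = 16777216
8^16 = (8^8)^2 = 16777216^2 = 281474976710656
8^32 = (8^16)^2 = 281474976710656^2 = 79228162514264337593543950336
8^33 = 8 * 8^32 = 8 * 79228162514264337593543950336 = 633825300114114700748351602688

Result: 633825300114114700748351602688
Multiplications needed: 6 (6 lines after 8^1)

8^33 = 633825300114114700748351602688. Using exponentiation by squaring, this requires 6 multiplications. The key idea: if the exponent is even, square the half-power; if odd, multiply by the base once.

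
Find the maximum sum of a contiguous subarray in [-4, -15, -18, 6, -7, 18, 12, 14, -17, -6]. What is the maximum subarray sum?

Using Kadane's algorithm on [-4, -15, -18, 6, -7, 18, 12, 14, -17, -6]:

Scanning through the array:
Position 1 (value -15): max_ending_here = -15, max_so_far = -4
Position 2 (value -18): max_ending_here = -18, max_so_far = -4
Position 3 (value 6): max_ending_here = 6, max_so_far = 6
Position 4 (value -7): max_ending_here = -1, max_so_far = 6
Position 5 (value 18): max_ending_here = 18, max_so_far = 18
Position 6 (value 12): max_ending_here = 30, max_so_far = 30
Position 7 (value 14): max_ending_here = 44, max_so_far = 44
Position 8 (value -17): max_ending_here = 27, max_so_far = 44
Position 9 (value -6): max_ending_here = 21, max_so_far = 44

Maximum subarray: [18, 12, 14]
Maximum sum: 44

The maximum subarray is [18, 12, 14] with sum 44. This subarray runs from index 5 to index 7.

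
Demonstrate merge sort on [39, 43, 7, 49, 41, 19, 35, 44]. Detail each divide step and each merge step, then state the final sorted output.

Merge sort trace:

Split: [39, 43, 7, 49, 41, 19, 35, 44] -> [39, 43, 7, 49] and [41, 19, 35, 44]
  Split: [39, 43, 7, 49] -> [39, 43] and [7, 49]
    Split: [39, 43] -> [39] and [43]
    Merge: [39] + [43] -> [39, 43]
    Split: [7, 49] -> [7] and [49]
    Merge: [7] + [49] -> [7, 49]
  Merge: [39, 43] + [7, 49] -> [7, 39, 43, 49]
  Split: [41, 19, 35, 44] -> [41, 19] and [35, 44]
    Split: [41, 19] -> [41] and [19]
    Merge: [41] + [19] -> [19, 41]
    Split: [35, 44] -> [35] and [44]
    Merge: [35] + [44] -> [35, 44]
  Merge: [19, 41] + [35, 44] -> [19, 35, 41, 44]
Merge: [7, 39, 43, 49] + [19, 35, 41, 44] -> [7, 19, 35, 39, 41, 43, 44, 49]

Final sorted array: [7, 19, 35, 39, 41, 43, 44, 49]

The merge sort proceeds by recursively splitting the array and merging sorted halves.
After all merges, the sorted array is [7, 19, 35, 39, 41, 43, 44, 49].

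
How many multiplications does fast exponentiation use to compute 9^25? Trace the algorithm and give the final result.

Computing 9^25 by squaring (build up from 9^1; each line after the first costs one multiplication):

9^1 = 9
9^2 = (9^1)^2 = 9^2 = 81
9^3 = 9 * 9^2 = 9 * 81 = 729
9^6 = (9^3)^2 = 729^2 = 531441
9^12 = (9^6)^2 = 531441^2 = 282429536481
9^24 = (9^12)^2 = 282429536481^2 = 79766443076872509863361
9^25 = 9 * 9^24 = 9 * 79766443076872509863361 = 717897987691852588770249

Result: 717897987691852588770249
Multiplications needed: 6 (6 lines after 9^1)

9^25 = 717897987691852588770249. Using exponentiation by squaring, this requires 6 multiplications. The key idea: if the exponent is even, square the half-power; if odd, multiply by the base once.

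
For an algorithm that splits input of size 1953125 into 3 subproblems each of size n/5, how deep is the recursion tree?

For divide and conquer with division factor 5:

Problem sizes at each level:
Level 0: 1953125
Level 1: 390625
Level 2: 78125
Level 3: 15625
Level 4: 3125
Level 5: 625
Level 6: 125
Level 7: 25
Level 8: 5
Level 9: 1

The root is level 0 and the size-1 base case is level 9 (the tree spans levels 0 through 9, i.e. 10 levels counting the root), so the depth is the number of divisions: log_5(1953125) = 9

The recursion tree depth is log_5(1953125) = 9. At each level, the problem size is divided by 5, so it takes 9 divisions to reduce to a base case of size 1. The algorithm makes 3 recursive calls at each level.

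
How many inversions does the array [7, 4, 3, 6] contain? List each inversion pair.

Finding inversions in [7, 4, 3, 6]:

(0, 1): arr[0]=7 > arr[1]=4
(0, 2): arr[0]=7 > arr[2]=3
(0, 3): arr[0]=7 > arr[3]=6
(1, 2): arr[1]=4 > arr[2]=3

Total inversions: 4

The array has 4 inversion(s): (0,1), (0,2), (0,3), (1,2). Each pair (i,j) satisfies i < j and arr[i] > arr[j].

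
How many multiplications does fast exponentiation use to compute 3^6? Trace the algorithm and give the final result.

Computing 3^6 by squaring (build up from 3^1; each line after the first costs one multiplication):

3^1 = 3
3^2 = (3^1)^2 = 3^2 = 9
3^3 = 3 * 3^2 = 3 * 9 = 27
3^6 = (3^3)^2 = 27^2 = 729

Result: 729
Multiplications needed: 3 (3 lines after 3^1)

3^6 = 729. Using exponentiation by squaring, this requires 3 multiplications. The key idea: if the exponent is even, square the half-power; if odd, multiply by the base once.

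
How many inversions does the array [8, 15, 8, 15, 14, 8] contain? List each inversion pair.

Finding inversions in [8, 15, 8, 15, 14, 8]:

(1, 2): arr[1]=15 > arr[2]=8
(1, 4): arr[1]=15 > arr[4]=14
(1, 5): arr[1]=15 > arr[5]=8
(3, 4): arr[3]=15 > arr[4]=14
(3, 5): arr[3]=15 > arr[5]=8
(4, 5): arr[4]=14 > arr[5]=8

Total inversions: 6

The array has 6 inversion(s): (1,2), (1,4), (1,5), (3,4), (3,5), (4,5). Each pair (i,j) satisfies i < j and arr[i] > arr[j].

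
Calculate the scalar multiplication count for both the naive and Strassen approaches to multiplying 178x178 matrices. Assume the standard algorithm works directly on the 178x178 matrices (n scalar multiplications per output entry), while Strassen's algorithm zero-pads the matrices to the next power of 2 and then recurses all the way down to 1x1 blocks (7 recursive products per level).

Matrix multiplication for 178x178 matrices:

Strassen's algorithm requires power-of-2 dimensions. Pad 178x178 to 256x256 (next power of 2).

Standard algorithm: 178^3 = 5639752 multiplications
Strassen's algorithm: 7^(log2(256)) = 7^8 = 5764801 multiplications
Difference: 5639752 - 5764801 = -125049 (Strassen uses MORE here due to padding overhead — for small or just-over-power-of-2 n, padding can outweigh the per-level savings)

Standard: 5639752 multiplications (178^3). Strassen: 5764801 multiplications (7^8, after padding to 256x256). Strassen reduces 8 recursive multiplications to 7 at each level.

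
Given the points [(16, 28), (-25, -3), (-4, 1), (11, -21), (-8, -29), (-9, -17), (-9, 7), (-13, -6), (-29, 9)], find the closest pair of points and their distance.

Computing all pairwise distances among 9 points:

d((16, 28), (-25, -3)) = 51.4004
d((16, 28), (-4, 1)) = 33.6006
d((16, 28), (11, -21)) = 49.2544
d((16, 28), (-8, -29)) = 61.8466
d((16, 28), (-9, -17)) = 51.4782
d((16, 28), (-9, 7)) = 32.6497
d((16, 28), (-13, -6)) = 44.6878
d((16, 28), (-29, 9)) = 48.8467
d((-25, -3), (-4, 1)) = 21.3776
d((-25, -3), (11, -21)) = 40.2492
d((-25, -3), (-8, -29)) = 31.0644
d((-25, -3), (-9, -17)) = 21.2603
d((-25, -3), (-9, 7)) = 18.868
d((-25, -3), (-13, -6)) = 12.3693
d((-25, -3), (-29, 9)) = 12.6491
d((-4, 1), (11, -21)) = 26.6271
d((-4, 1), (-8, -29)) = 30.2655
d((-4, 1), (-9, -17)) = 18.6815
d((-4, 1), (-9, 7)) = 7.8102 <-- minimum
d((-4, 1), (-13, -6)) = 11.4018
d((-4, 1), (-29, 9)) = 26.2488
d((11, -21), (-8, -29)) = 20.6155
d((11, -21), (-9, -17)) = 20.3961
d((11, -21), (-9, 7)) = 34.4093
d((11, -21), (-13, -6)) = 28.3019
d((11, -21), (-29, 9)) = 50.0
d((-8, -29), (-9, -17)) = 12.0416
d((-8, -29), (-9, 7)) = 36.0139
d((-8, -29), (-13, -6)) = 23.5372
d((-8, -29), (-29, 9)) = 43.4166
d((-9, -17), (-9, 7)) = 24.0
d((-9, -17), (-13, -6)) = 11.7047
d((-9, -17), (-29, 9)) = 32.8024
d((-9, 7), (-13, -6)) = 13.6015
d((-9, 7), (-29, 9)) = 20.0998
d((-13, -6), (-29, 9)) = 21.9317

Closest pair: (-4, 1) and (-9, 7) with distance 7.8102

The closest pair is (-4, 1) and (-9, 7) with Euclidean distance 7.8102. For 9 points, brute-force pairwise comparison is shown above. For large n, the divide-and-conquer algorithm (sort by x, recurse on halves, check the dividing strip) achieves O(n log n).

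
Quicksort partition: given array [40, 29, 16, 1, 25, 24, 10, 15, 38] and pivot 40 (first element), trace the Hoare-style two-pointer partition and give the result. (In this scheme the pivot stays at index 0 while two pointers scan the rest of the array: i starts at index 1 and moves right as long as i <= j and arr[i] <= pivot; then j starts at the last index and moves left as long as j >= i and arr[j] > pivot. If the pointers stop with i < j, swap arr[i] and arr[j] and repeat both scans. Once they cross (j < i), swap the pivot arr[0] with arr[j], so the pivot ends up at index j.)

Hoare-style two-pointer partition with pivot = 40:

Initial array: [40, 29, 16, 1, 25, 24, 10, 15, 38]

Pointers start at i = 1, j = 8.
i ends at 9, j ends at 8: the pointers have crossed (j < i), so scanning stops.

Swap pivot arr[0] with arr[8] to place pivot at position 8: [38, 29, 16, 1, 25, 24, 10, 15, 40]
Pivot position: 8

After partitioning with pivot 40, the array becomes [38, 29, 16, 1, 25, 24, 10, 15, 40]. The pivot is placed at index 8. All elements to the left of the pivot are <= 40, and all elements to the right are > 40.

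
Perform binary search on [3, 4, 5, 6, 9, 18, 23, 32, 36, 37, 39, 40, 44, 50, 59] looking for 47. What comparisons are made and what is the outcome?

Binary search for 47 in [3, 4, 5, 6, 9, 18, 23, 32, 36, 37, 39, 40, 44, 50, 59]:

lo=0, hi=14, mid=7, arr[mid]=32 -> 32 < 47, search right half
lo=8, hi=14, mid=11, arr[mid]=40 -> 40 < 47, search right half
lo=12, hi=14, mid=13, arr[mid]=50 -> 50 > 47, search left half
lo=12, hi=12, mid=12, arr[mid]=44 -> 44 < 47, search right half
lo=13 > hi=12, target 47 not found

Binary search determines that 47 is not in the array after 4 comparisons. The search space was exhausted without finding the target.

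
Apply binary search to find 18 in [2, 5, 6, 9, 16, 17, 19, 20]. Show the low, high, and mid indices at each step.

Binary search for 18 in [2, 5, 6, 9, 16, 17, 19, 20]:

lo=0, hi=7, mid=3, arr[mid]=9 -> 9 < 18, search right half
lo=4, hi=7, mid=5, arr[mid]=17 -> 17 < 18, search right half
lo=6, hi=7, mid=6, arr[mid]=19 -> 19 > 18, search left half
lo=6 > hi=5, target 18 not found

Binary search determines that 18 is not in the array after 3 comparisons. The search space was exhausted without finding the target.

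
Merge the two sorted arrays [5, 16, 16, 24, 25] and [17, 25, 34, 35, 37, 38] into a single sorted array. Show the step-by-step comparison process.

Merging process:

Compare 5 vs 17: take 5 from left. Merged: [5]
Compare 16 vs 17: take 16 from left. Merged: [5, 16]
Compare 16 vs 17: take 16 from left. Merged: [5, 16, 16]
Compare 24 vs 17: take 17 from right. Merged: [5, 16, 16, 17]
Compare 24 vs 25: take 24 from left. Merged: [5, 16, 16, 17, 24]
Compare 25 vs 25: take 25 from left. Merged: [5, 16, 16, 17, 24, 25]
Append remaining from right: [25, 34, 35, 37, 38]. Merged: [5, 16, 16, 17, 24, 25, 25, 34, 35, 37, 38]

Final merged array: [5, 16, 16, 17, 24, 25, 25, 34, 35, 37, 38]
Total comparisons: 6

The merged array is [5, 16, 16, 17, 24, 25, 25, 34, 35, 37, 38], requiring 6 comparisons. The merge step runs in O(n) time where n is the total number of elements.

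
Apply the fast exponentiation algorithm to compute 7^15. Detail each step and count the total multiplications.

Computing 7^15 by squaring (build up from 7^1; each line after the first costs one multiplication):

7^1 = 7
7^2 = (7^1)^2 = 7^2 = 49
7^3 = 7 * 7^2 = 7 * 49 = 343
7^6 = (7^3)^2 = 343^2 = 117649
7^7 = 7 * 7^6 = 7 * 117649 = 823543
7^14 = (7^7)^2 = 823543^2 = 678223072849
7^15 = 7 * 7^14 = 7 * 678223072849 = 4747561509943

Result: 4747561509943
Multiplications needed: 6 (6 lines after 7^1)

7^15 = 4747561509943. Using exponentiation by squaring, this requires 6 multiplications. The key idea: if the exponent is even, square the half-power; if odd, multiply by the base once.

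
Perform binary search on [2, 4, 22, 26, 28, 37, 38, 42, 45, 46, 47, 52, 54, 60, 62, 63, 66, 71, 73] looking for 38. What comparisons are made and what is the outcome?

Binary search for 38 in [2, 4, 22, 26, 28, 37, 38, 42, 45, 46, 47, 52, 54, 60, 62, 63, 66, 71, 73]:

lo=0, hi=18, mid=9, arr[mid]=46 -> 46 > 38, search left half
lo=0, hi=8, mid=4, arr[mid]=28 -> 28 < 38, search right half
lo=5, hi=8, mid=6, arr[mid]=38 -> Found target at index 6!

Binary search finds 38 at index 6 after 3 comparisons. The search repeatedly halves the search space by comparing with the middle element.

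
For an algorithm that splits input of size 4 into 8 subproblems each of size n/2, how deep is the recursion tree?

For divide and conquer with division factor 2:

Problem sizes at each level:
Level 0: 4
Level 1: 2
Level 2: 1

The root is level 0 and the size-1 base case is level 2 (the tree spans levels 0 through 2, i.e. 3 levels counting the root), so the depth is the number of divisions: log_2(4) = 2

The recursion tree depth is log_2(4) = 2. At each level, the problem size is divided by 2, so it takes 2 divisions to reduce to a base case of size 1. The algorithm makes 8 recursive calls at each level.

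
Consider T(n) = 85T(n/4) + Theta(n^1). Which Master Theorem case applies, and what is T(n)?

Master Theorem for T(n) = 85T(n/4) + O(n^1):

a = 85, b = 4, c = 1
log_b(a) = log_4(85) = 3.2047

Case 1: c = 1 < log_4(85) = 3.2047
T(n) = O(n^(log_4 85))

For T(n) = 85T(n/4) + O(n^1): log_4(85) = 3.2047. This is Case 1 of the Master Theorem (c < log_b(a), work dominated by leaves), giving O(n^(log_4 85)).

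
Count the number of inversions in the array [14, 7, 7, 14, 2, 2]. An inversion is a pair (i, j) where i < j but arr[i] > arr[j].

Finding inversions in [14, 7, 7, 14, 2, 2]:

(0, 1): arr[0]=14 > arr[1]=7
(0, 2): arr[0]=14 > arr[2]=7
(0, 4): arr[0]=14 > arr[4]=2
(0, 5): arr[0]=14 > arr[5]=2
(1, 4): arr[1]=7 > arr[4]=2
(1, 5): arr[1]=7 > arr[5]=2
(2, 4): arr[2]=7 > arr[4]=2
(2, 5): arr[2]=7 > arr[5]=2
(3, 4): arr[3]=14 > arr[4]=2
(3, 5): arr[3]=14 > arr[5]=2

Total inversions: 10

The array has 10 inversion(s): (0,1), (0,2), (0,4), (0,5), (1,4), (1,5), (2,4), (2,5), (3,4), (3,5). Each pair (i,j) satisfies i < j and arr[i] > arr[j].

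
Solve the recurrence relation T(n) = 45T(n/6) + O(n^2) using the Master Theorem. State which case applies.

Master Theorem for T(n) = 45T(n/6) + O(n^2):

a = 45, b = 6, c = 2
log_b(a) = log_6(45) = 2.1245

Case 1: c = 2 < log_6(45) = 2.1245
T(n) = O(n^(log_6 45))

For T(n) = 45T(n/6) + O(n^2): log_6(45) = 2.1245. This is Case 1 of the Master Theorem (c < log_b(a), work dominated by leaves), giving O(n^(log_6 45)).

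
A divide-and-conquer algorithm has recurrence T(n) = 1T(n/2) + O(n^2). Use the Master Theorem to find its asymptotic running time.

Master Theorem for T(n) = 1T(n/2) + O(n^2):

a = 1, b = 2, c = 2
log_b(a) = log_2(1) = 0.0000

Case 3: c = 2 > log_2(1) = 0.0000
T(n) = O(n^2) = O(n^2)

For T(n) = 1T(n/2) + O(n^2): log_2(1) = 0.0000. This is Case 3 of the Master Theorem (c > log_b(a), work dominated by root), giving O(n^2).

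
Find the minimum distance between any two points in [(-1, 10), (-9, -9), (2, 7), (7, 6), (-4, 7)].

Computing all pairwise distances among 5 points:

d((-1, 10), (-9, -9)) = 20.6155
d((-1, 10), (2, 7)) = 4.2426 <-- minimum
d((-1, 10), (7, 6)) = 8.9443
d((-1, 10), (-4, 7)) = 4.2426 <-- minimum
d((-9, -9), (2, 7)) = 19.4165
d((-9, -9), (7, 6)) = 21.9317
d((-9, -9), (-4, 7)) = 16.7631
d((2, 7), (7, 6)) = 5.099
d((2, 7), (-4, 7)) = 6.0
d((7, 6), (-4, 7)) = 11.0454

Minimum distance: 4.2426 (tie among 2 pairs: (-1, 10) and (2, 7); (-1, 10) and (-4, 7))

The minimum Euclidean distance is 4.2426. There is a tie: 2 pairs achieve this minimum — (-1, 10) and (2, 7); (-1, 10) and (-4, 7). Any of these is a valid closest pair. For 5 points, brute-force pairwise comparison is shown above. For large n, the divide-and-conquer algorithm (sort by x, recurse on halves, check the dividing strip) achieves O(n log n).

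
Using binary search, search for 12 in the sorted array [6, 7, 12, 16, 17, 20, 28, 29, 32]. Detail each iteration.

Binary search for 12 in [6, 7, 12, 16, 17, 20, 28, 29, 32]:

lo=0, hi=8, mid=4, arr[mid]=17 -> 17 > 12, search left half
lo=0, hi=3, mid=1, arr[mid]=7 -> 7 < 12, search right half
lo=2, hi=3, mid=2, arr[mid]=12 -> Found target at index 2!

Binary search finds 12 at index 2 after 3 comparisons. The search repeatedly halves the search space by comparing with the middle element.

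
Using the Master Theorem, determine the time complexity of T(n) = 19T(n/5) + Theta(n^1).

Master Theorem for T(n) = 19T(n/5) + O(n^1):

a = 19, b = 5, c = 1
log_b(a) = log_5(19) = 1.8295

Case 1: c = 1 < log_5(19) = 1.8295
T(n) = O(n^(log_5 19))

For T(n) = 19T(n/5) + O(n^1): log_5(19) = 1.8295. This is Case 1 of the Master Theorem (c < log_b(a), work dominated by leaves), giving O(n^(log_5 19)).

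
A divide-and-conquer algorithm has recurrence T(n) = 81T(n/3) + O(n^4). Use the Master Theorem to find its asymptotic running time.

Master Theorem for T(n) = 81T(n/3) + O(n^4):

a = 81, b = 3, c = 4
log_b(a) = log_3(81) = 4.0000

Case 2: c = 4 = log_3(81) = 4.0000
T(n) = O(n^4 log n) = O(n^4 log n)

For T(n) = 81T(n/3) + O(n^4): log_3(81) = 4.0000. This is Case 2 of the Master Theorem (c = log_b(a), equal work at all levels), giving O(n^4 log n).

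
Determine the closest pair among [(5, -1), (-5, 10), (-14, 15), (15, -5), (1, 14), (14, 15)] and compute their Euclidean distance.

Computing all pairwise distances among 6 points:

d((5, -1), (-5, 10)) = 14.8661
d((5, -1), (-14, 15)) = 24.8395
d((5, -1), (15, -5)) = 10.7703
d((5, -1), (1, 14)) = 15.5242
d((5, -1), (14, 15)) = 18.3576
d((-5, 10), (-14, 15)) = 10.2956
d((-5, 10), (15, -5)) = 25.0
d((-5, 10), (1, 14)) = 7.2111 <-- minimum
d((-5, 10), (14, 15)) = 19.6469
d((-14, 15), (15, -5)) = 35.2278
d((-14, 15), (1, 14)) = 15.0333
d((-14, 15), (14, 15)) = 28.0
d((15, -5), (1, 14)) = 23.6008
d((15, -5), (14, 15)) = 20.025
d((1, 14), (14, 15)) = 13.0384

Closest pair: (-5, 10) and (1, 14) with distance 7.2111

The closest pair is (-5, 10) and (1, 14) with Euclidean distance 7.2111. For 6 points, brute-force pairwise comparison is shown above. For large n, the divide-and-conquer algorithm (sort by x, recurse on halves, check the dividing strip) achieves O(n log n).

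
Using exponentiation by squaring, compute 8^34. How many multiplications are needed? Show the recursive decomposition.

Computing 8^34 by squaring (build up from 8^1; each line after the first costs one multiplication):

8^1 = 8
8^2 = (8^1)^2 = 8^2 = 64
8^4 = (8^2)^2 = 64^2 = 4096
8^8 = (8^4)^2 = 4096^2 = 16777216
8^16 = (8^8)^2 = 16777216^2 = 281474976710656
8^17 = 8 * 8^16 = 8 * 281474976710656 = 2251799813685248
8^34 = (8^17)^2 = 2251799813685248^2 = 5070602400912917605986812821504

Result: 5070602400912917605986812821504
Multiplications needed: 6 (6 lines after 8^1)

8^34 = 5070602400912917605986812821504. Using exponentiation by squaring, this requires 6 multiplications. The key idea: if the exponent is even, square the half-power; if odd, multiply by the base once.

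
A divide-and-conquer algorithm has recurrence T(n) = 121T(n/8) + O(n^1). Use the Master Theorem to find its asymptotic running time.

Master Theorem for T(n) = 121T(n/8) + O(n^1):

a = 121, b = 8, c = 1
log_b(a) = log_8(121) = 2.3063

Case 1: c = 1 < log_8(121) = 2.3063
T(n) = O(n^(log_8 121))

For T(n) = 121T(n/8) + O(n^1): log_8(121) = 2.3063. This is Case 1 of the Master Theorem (c < log_b(a), work dominated by leaves), giving O(n^(log_8 121)).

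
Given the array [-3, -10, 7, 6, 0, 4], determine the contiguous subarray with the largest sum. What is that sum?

Using Kadane's algorithm on [-3, -10, 7, 6, 0, 4]:

Scanning through the array:
Position 1 (value -10): max_ending_here = -10, max_so_far = -3
Position 2 (value 7): max_ending_here = 7, max_so_far = 7
Position 3 (value 6): max_ending_here = 13, max_so_far = 13
Position 4 (value 0): max_ending_here = 13, max_so_far = 13
Position 5 (value 4): max_ending_here = 17, max_so_far = 17

Maximum subarray: [7, 6, 0, 4]
Maximum sum: 17

The maximum subarray is [7, 6, 0, 4] with sum 17. This subarray runs from index 2 to index 5.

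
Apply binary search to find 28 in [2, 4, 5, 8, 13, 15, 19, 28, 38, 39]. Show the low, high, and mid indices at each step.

Binary search for 28 in [2, 4, 5, 8, 13, 15, 19, 28, 38, 39]:

lo=0, hi=9, mid=4, arr[mid]=13 -> 13 < 28, search right half
lo=5, hi=9, mid=7, arr[mid]=28 -> Found target at index 7!

Binary search finds 28 at index 7 after 2 comparisons. The search repeatedly halves the search space by comparing with the middle element.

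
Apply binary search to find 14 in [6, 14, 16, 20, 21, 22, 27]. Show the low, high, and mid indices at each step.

Binary search for 14 in [6, 14, 16, 20, 21, 22, 27]:

lo=0, hi=6, mid=3, arr[mid]=20 -> 20 > 14, search left half
lo=0, hi=2, mid=1, arr[mid]=14 -> Found target at index 1!

Binary search finds 14 at index 1 after 2 comparisons. The search repeatedly halves the search space by comparing with the middle element.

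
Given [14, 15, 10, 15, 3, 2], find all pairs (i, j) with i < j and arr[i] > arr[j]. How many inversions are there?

Finding inversions in [14, 15, 10, 15, 3, 2]:

(0, 2): arr[0]=14 > arr[2]=10
(0, 4): arr[0]=14 > arr[4]=3
(0, 5): arr[0]=14 > arr[5]=2
(1, 2): arr[1]=15 > arr[2]=10
(1, 4): arr[1]=15 > arr[4]=3
(1, 5): arr[1]=15 > arr[5]=2
(2, 4): arr[2]=10 > arr[4]=3
(2, 5): arr[2]=10 > arr[5]=2
(3, 4): arr[3]=15 > arr[4]=3
(3, 5): arr[3]=15 > arr[5]=2
(4, 5): arr[4]=3 > arr[5]=2

Total inversions: 11

The array has 11 inversion(s): (0,2), (0,4), (0,5), (1,2), (1,4), (1,5), (2,4), (2,5), (3,4), (3,5), (4,5). Each pair (i,j) satisfies i < j and arr[i] > arr[j].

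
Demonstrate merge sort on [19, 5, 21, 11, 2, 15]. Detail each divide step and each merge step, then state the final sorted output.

Merge sort trace:

Split: [19, 5, 21, 11, 2, 15] -> [19, 5, 21] and [11, 2, 15]
  Split: [19, 5, 21] -> [19] and [5, 21]
    Split: [5, 21] -> [5] and [21]
    Merge: [5] + [21] -> [5, 21]
  Merge: [19] + [5, 21] -> [5, 19, 21]
  Split: [11, 2, 15] -> [11] and [2, 15]
    Split: [2, 15] -> [2] and [15]
    Merge: [2] + [15] -> [2, 15]
  Merge: [11] + [2, 15] -> [2, 11, 15]
Merge: [5, 19, 21] + [2, 11, 15] -> [2, 5, 11, 15, 19, 21]

Final sorted array: [2, 5, 11, 15, 19, 21]

The merge sort proceeds by recursively splitting the array and merging sorted halves.
After all merges, the sorted array is [2, 5, 11, 15, 19, 21].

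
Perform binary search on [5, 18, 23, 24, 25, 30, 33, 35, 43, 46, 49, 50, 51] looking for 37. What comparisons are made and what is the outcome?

Binary search for 37 in [5, 18, 23, 24, 25, 30, 33, 35, 43, 46, 49, 50, 51]:

lo=0, hi=12, mid=6, arr[mid]=33 -> 33 < 37, search right half
lo=7, hi=12, mid=9, arr[mid]=46 -> 46 > 37, search left half
lo=7, hi=8, mid=7, arr[mid]=35 -> 35 < 37, search right half
lo=8, hi=8, mid=8, arr[mid]=43 -> 43 > 37, search left half
lo=8 > hi=7, target 37 not found

Binary search determines that 37 is not in the array after 4 comparisons. The search space was exhausted without finding the target.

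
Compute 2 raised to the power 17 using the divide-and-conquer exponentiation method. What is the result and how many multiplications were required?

Computing 2^17 by squaring (build up from 2^1; each line after the first costs one multiplication):

2^1 = 2
2^2 = (2^1)^2 = 2^2 = 4
2^4 = (2^2)^2 = 4^2 = 16
2^8 = (2^4)^2 = 16^2 = 256
2^16 = (2^8)^2 = 256^2 = 65536
2^17 = 2 * 2^16 = 2 * 65536 = 131072

Result: 131072
Multiplications needed: 5 (5 lines after 2^1)

2^17 = 131072. Using exponentiation by squaring, this requires 5 multiplications. The key idea: if the exponent is even, square the half-power; if odd, multiply by the base once.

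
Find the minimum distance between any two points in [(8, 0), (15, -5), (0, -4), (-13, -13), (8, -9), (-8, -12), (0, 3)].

Computing all pairwise distances among 7 points:

d((8, 0), (15, -5)) = 8.6023
d((8, 0), (0, -4)) = 8.9443
d((8, 0), (-13, -13)) = 24.6982
d((8, 0), (8, -9)) = 9.0
d((8, 0), (-8, -12)) = 20.0
d((8, 0), (0, 3)) = 8.544
d((15, -5), (0, -4)) = 15.0333
d((15, -5), (-13, -13)) = 29.1204
d((15, -5), (8, -9)) = 8.0623
d((15, -5), (-8, -12)) = 24.0416
d((15, -5), (0, 3)) = 17.0
d((0, -4), (-13, -13)) = 15.8114
d((0, -4), (8, -9)) = 9.434
d((0, -4), (-8, -12)) = 11.3137
d((0, -4), (0, 3)) = 7.0
d((-13, -13), (8, -9)) = 21.3776
d((-13, -13), (-8, -12)) = 5.099 <-- minimum
d((-13, -13), (0, 3)) = 20.6155
d((8, -9), (-8, -12)) = 16.2788
d((8, -9), (0, 3)) = 14.4222
d((-8, -12), (0, 3)) = 17.0

Closest pair: (-13, -13) and (-8, -12) with distance 5.099

The closest pair is (-13, -13) and (-8, -12) with Euclidean distance 5.099. For 7 points, brute-force pairwise comparison is shown above. For large n, the divide-and-conquer algorithm (sort by x, recurse on halves, check the dividing strip) achieves O(n log n).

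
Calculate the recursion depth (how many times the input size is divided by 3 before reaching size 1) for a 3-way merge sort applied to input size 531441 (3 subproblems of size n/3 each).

For divide and conquer with division factor 3:

Problem sizes at each level:
Level 0: 531441
Level 1: 177147
Level 2: 59049
Level 3: 19683
Level 4: 6561
Level 5: 2187
Level 6: 729
Level 7: 243
Level 8: 81
Level 9: 27
Level 10: 9
Level 11: 3
Level 12: 1

The root is level 0 and the size-1 base case is level 12 (the tree spans levels 0 through 12, i.e. 13 levels counting the root), so the depth is the number of divisions: log_3(531441) = 12

The recursion tree depth is log_3(531441) = 12. At each level, the problem size is divided by 3, so it takes 12 divisions to reduce to a base case of size 1. The algorithm makes 3 recursive calls at each level.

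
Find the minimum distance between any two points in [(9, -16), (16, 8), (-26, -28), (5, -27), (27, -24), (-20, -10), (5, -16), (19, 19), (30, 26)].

Computing all pairwise distances among 9 points:

d((9, -16), (16, 8)) = 25.0
d((9, -16), (-26, -28)) = 37.0
d((9, -16), (5, -27)) = 11.7047
d((9, -16), (27, -24)) = 19.6977
d((9, -16), (-20, -10)) = 29.6142
d((9, -16), (5, -16)) = 4.0 <-- minimum
d((9, -16), (19, 19)) = 36.4005
d((9, -16), (30, 26)) = 46.9574
d((16, 8), (-26, -28)) = 55.3173
d((16, 8), (5, -27)) = 36.6879
d((16, 8), (27, -24)) = 33.8378
d((16, 8), (-20, -10)) = 40.2492
d((16, 8), (5, -16)) = 26.4008
d((16, 8), (19, 19)) = 11.4018
d((16, 8), (30, 26)) = 22.8035
d((-26, -28), (5, -27)) = 31.0161
d((-26, -28), (27, -24)) = 53.1507
d((-26, -28), (-20, -10)) = 18.9737
d((-26, -28), (5, -16)) = 33.2415
d((-26, -28), (19, 19)) = 65.0692
d((-26, -28), (30, 26)) = 77.7946
d((5, -27), (27, -24)) = 22.2036
d((5, -27), (-20, -10)) = 30.2324
d((5, -27), (5, -16)) = 11.0
d((5, -27), (19, 19)) = 48.0833
d((5, -27), (30, 26)) = 58.6003
d((27, -24), (-20, -10)) = 49.0408
d((27, -24), (5, -16)) = 23.4094
d((27, -24), (19, 19)) = 43.7379
d((27, -24), (30, 26)) = 50.0899
d((-20, -10), (5, -16)) = 25.7099
d((-20, -10), (19, 19)) = 48.6004
d((-20, -10), (30, 26)) = 61.6117
d((5, -16), (19, 19)) = 37.6962
d((5, -16), (30, 26)) = 48.8774
d((19, 19), (30, 26)) = 13.0384

Closest pair: (9, -16) and (5, -16) with distance 4.0

The closest pair is (9, -16) and (5, -16) with Euclidean distance 4.0. For 9 points, brute-force pairwise comparison is shown above. For large n, the divide-and-conquer algorithm (sort by x, recurse on halves, check the dividing strip) achieves O(n log n).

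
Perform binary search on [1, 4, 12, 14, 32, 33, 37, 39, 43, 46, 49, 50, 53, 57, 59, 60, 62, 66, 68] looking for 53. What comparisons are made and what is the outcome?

Binary search for 53 in [1, 4, 12, 14, 32, 33, 37, 39, 43, 46, 49, 50, 53, 57, 59, 60, 62, 66, 68]:

lo=0, hi=18, mid=9, arr[mid]=46 -> 46 < 53, search right half
lo=10, hi=18, mid=14, arr[mid]=59 -> 59 > 53, search left half
lo=10, hi=13, mid=11, arr[mid]=50 -> 50 < 53, search right half
lo=12, hi=13, mid=12, arr[mid]=53 -> Found target at index 12!

Binary search finds 53 at index 12 after 4 comparisons. The search repeatedly halves the search space by comparing with the middle element.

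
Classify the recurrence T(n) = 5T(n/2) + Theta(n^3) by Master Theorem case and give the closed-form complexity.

Master Theorem for T(n) = 5T(n/2) + O(n^3):

a = 5, b = 2, c = 3
log_b(a) = log_2(5) = 2.3219

Case 3: c = 3 > log_2(5) = 2.3219
T(n) = O(n^3) = O(n^3)

For T(n) = 5T(n/2) + O(n^3): log_2(5) = 2.3219. This is Case 3 of the Master Theorem (c > log_b(a), work dominated by root), giving O(n^3).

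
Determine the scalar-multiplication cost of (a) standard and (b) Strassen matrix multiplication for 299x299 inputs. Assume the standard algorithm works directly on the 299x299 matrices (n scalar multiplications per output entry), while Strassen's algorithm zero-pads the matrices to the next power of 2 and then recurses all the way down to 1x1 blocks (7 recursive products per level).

Matrix multiplication for 299x299 matrices:

Strassen's algorithm requires power-of-2 dimensions. Pad 299x299 to 512x512 (next power of 2).

Standard algorithm: 299^3 = 26730899 multiplications
Strassen's algorithm: 7^(log2(512)) = 7^9 = 40353607 multiplications
Difference: 26730899 - 40353607 = -13622708 (Strassen uses MORE here due to padding overhead — for small or just-over-power-of-2 n, padding can outweigh the per-level savings)

Standard: 26730899 multiplications (299^3). Strassen: 40353607 multiplications (7^9, after padding to 512x512). Strassen reduces 8 recursive multiplications to 7 at each level.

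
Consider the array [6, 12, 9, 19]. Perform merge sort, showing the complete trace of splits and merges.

Merge sort trace:

Split: [6, 12, 9, 19] -> [6, 12] and [9, 19]
  Split: [6, 12] -> [6] and [12]
  Merge: [6] + [12] -> [6, 12]
  Split: [9, 19] -> [9] and [19]
  Merge: [9] + [19] -> [9, 19]
Merge: [6, 12] + [9, 19] -> [6, 9, 12, 19]

Final sorted array: [6, 9, 12, 19]

The merge sort proceeds by recursively splitting the array and merging sorted halves.
After all merges, the sorted array is [6, 9, 12, 19].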